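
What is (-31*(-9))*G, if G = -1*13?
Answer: -3627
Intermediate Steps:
G = -13
(-31*(-9))*G = -31*(-9)*(-13) = 279*(-13) = -3627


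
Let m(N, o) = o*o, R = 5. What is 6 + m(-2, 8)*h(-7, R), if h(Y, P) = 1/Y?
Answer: -22/7 ≈ -3.1429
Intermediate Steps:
m(N, o) = o**2
6 + m(-2, 8)*h(-7, R) = 6 + 8**2/(-7) = 6 + 64*(-1/7) = 6 - 64/7 = -22/7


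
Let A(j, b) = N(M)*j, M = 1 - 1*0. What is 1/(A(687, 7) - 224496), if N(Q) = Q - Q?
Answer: -1/224496 ≈ -4.4544e-6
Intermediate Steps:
M = 1 (M = 1 + 0 = 1)
N(Q) = 0
A(j, b) = 0 (A(j, b) = 0*j = 0)
1/(A(687, 7) - 224496) = 1/(0 - 224496) = 1/(-224496) = -1/224496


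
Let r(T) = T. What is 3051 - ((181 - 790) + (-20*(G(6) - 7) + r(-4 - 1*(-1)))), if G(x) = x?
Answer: 3643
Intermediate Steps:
3051 - ((181 - 790) + (-20*(G(6) - 7) + r(-4 - 1*(-1)))) = 3051 - ((181 - 790) + (-20*(6 - 7) + (-4 - 1*(-1)))) = 3051 - (-609 + (-20*(-1) + (-4 + 1))) = 3051 - (-609 + (20 - 3)) = 3051 - (-609 + 17) = 3051 - 1*(-592) = 3051 + 592 = 3643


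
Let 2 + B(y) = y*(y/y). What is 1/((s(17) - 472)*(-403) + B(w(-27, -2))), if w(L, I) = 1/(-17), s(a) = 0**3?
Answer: 17/3233637 ≈ 5.2572e-6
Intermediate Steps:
s(a) = 0
w(L, I) = -1/17
B(y) = -2 + y (B(y) = -2 + y*(y/y) = -2 + y*1 = -2 + y)
1/((s(17) - 472)*(-403) + B(w(-27, -2))) = 1/((0 - 472)*(-403) + (-2 - 1/17)) = 1/(-472*(-403) - 35/17) = 1/(190216 - 35/17) = 1/(3233637/17) = 17/3233637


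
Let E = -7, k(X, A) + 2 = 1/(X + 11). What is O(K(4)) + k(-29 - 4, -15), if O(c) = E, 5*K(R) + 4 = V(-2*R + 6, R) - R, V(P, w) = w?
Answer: -199/22 ≈ -9.0455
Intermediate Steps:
k(X, A) = -2 + 1/(11 + X) (k(X, A) = -2 + 1/(X + 11) = -2 + 1/(11 + X))
K(R) = -⅘ (K(R) = -⅘ + (R - R)/5 = -⅘ + (⅕)*0 = -⅘ + 0 = -⅘)
O(c) = -7
O(K(4)) + k(-29 - 4, -15) = -7 + (-21 - 2*(-29 - 4))/(11 + (-29 - 4)) = -7 + (-21 - 2*(-33))/(11 - 33) = -7 + (-21 + 66)/(-22) = -7 - 1/22*45 = -7 - 45/22 = -199/22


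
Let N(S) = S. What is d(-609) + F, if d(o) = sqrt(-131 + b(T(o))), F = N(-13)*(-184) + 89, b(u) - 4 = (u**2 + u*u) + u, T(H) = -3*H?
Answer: 2481 + sqrt(6677558) ≈ 5065.1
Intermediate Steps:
b(u) = 4 + u + 2*u**2 (b(u) = 4 + ((u**2 + u*u) + u) = 4 + ((u**2 + u**2) + u) = 4 + (2*u**2 + u) = 4 + (u + 2*u**2) = 4 + u + 2*u**2)
F = 2481 (F = -13*(-184) + 89 = 2392 + 89 = 2481)
d(o) = sqrt(-127 - 3*o + 18*o**2) (d(o) = sqrt(-131 + (4 - 3*o + 2*(-3*o)**2)) = sqrt(-131 + (4 - 3*o + 2*(9*o**2))) = sqrt(-131 + (4 - 3*o + 18*o**2)) = sqrt(-127 - 3*o + 18*o**2))
d(-609) + F = sqrt(-127 - 3*(-609) + 18*(-609)**2) + 2481 = sqrt(-127 + 1827 + 18*370881) + 2481 = sqrt(-127 + 1827 + 6675858) + 2481 = sqrt(6677558) + 2481 = 2481 + sqrt(6677558)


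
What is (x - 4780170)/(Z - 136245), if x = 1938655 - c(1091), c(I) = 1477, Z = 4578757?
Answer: -177687/277657 ≈ -0.63995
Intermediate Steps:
x = 1937178 (x = 1938655 - 1*1477 = 1938655 - 1477 = 1937178)
(x - 4780170)/(Z - 136245) = (1937178 - 4780170)/(4578757 - 136245) = -2842992/4442512 = -2842992*1/4442512 = -177687/277657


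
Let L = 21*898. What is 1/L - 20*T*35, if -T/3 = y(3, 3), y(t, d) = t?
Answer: 118805401/18858 ≈ 6300.0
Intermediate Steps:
T = -9 (T = -3*3 = -9)
L = 18858
1/L - 20*T*35 = 1/18858 - 20*(-9)*35 = 1/18858 - (-180)*35 = 1/18858 - 1*(-6300) = 1/18858 + 6300 = 118805401/18858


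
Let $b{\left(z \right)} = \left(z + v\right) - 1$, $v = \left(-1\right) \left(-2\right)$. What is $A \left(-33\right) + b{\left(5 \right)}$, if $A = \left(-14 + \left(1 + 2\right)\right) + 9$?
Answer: $72$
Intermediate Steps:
$v = 2$
$b{\left(z \right)} = 1 + z$ ($b{\left(z \right)} = \left(z + 2\right) - 1 = \left(2 + z\right) - 1 = 1 + z$)
$A = -2$ ($A = \left(-14 + 3\right) + 9 = -11 + 9 = -2$)
$A \left(-33\right) + b{\left(5 \right)} = \left(-2\right) \left(-33\right) + \left(1 + 5\right) = 66 + 6 = 72$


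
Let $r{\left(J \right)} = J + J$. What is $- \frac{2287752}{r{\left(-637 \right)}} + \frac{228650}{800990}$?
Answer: $\frac{91637888729}{51023063} \approx 1796.0$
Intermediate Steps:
$r{\left(J \right)} = 2 J$
$- \frac{2287752}{r{\left(-637 \right)}} + \frac{228650}{800990} = - \frac{2287752}{2 \left(-637\right)} + \frac{228650}{800990} = - \frac{2287752}{-1274} + 228650 \cdot \frac{1}{800990} = \left(-2287752\right) \left(- \frac{1}{1274}\right) + \frac{22865}{80099} = \frac{1143876}{637} + \frac{22865}{80099} = \frac{91637888729}{51023063}$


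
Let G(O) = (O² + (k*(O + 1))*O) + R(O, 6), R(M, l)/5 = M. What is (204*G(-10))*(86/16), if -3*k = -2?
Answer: 120615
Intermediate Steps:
k = ⅔ (k = -⅓*(-2) = ⅔ ≈ 0.66667)
R(M, l) = 5*M
G(O) = O² + 5*O + O*(⅔ + 2*O/3) (G(O) = (O² + (2*(O + 1)/3)*O) + 5*O = (O² + (2*(1 + O)/3)*O) + 5*O = (O² + (⅔ + 2*O/3)*O) + 5*O = (O² + O*(⅔ + 2*O/3)) + 5*O = O² + 5*O + O*(⅔ + 2*O/3))
(204*G(-10))*(86/16) = (204*((⅓)*(-10)*(17 + 5*(-10))))*(86/16) = (204*((⅓)*(-10)*(17 - 50)))*(86*(1/16)) = (204*((⅓)*(-10)*(-33)))*(43/8) = (204*110)*(43/8) = 22440*(43/8) = 120615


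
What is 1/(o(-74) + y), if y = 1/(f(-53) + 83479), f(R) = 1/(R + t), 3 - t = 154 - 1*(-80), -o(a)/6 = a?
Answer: 23708035/10526367824 ≈ 0.0022523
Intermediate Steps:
o(a) = -6*a
t = -231 (t = 3 - (154 - 1*(-80)) = 3 - (154 + 80) = 3 - 1*234 = 3 - 234 = -231)
f(R) = 1/(-231 + R) (f(R) = 1/(R - 231) = 1/(-231 + R))
y = 284/23708035 (y = 1/(1/(-231 - 53) + 83479) = 1/(1/(-284) + 83479) = 1/(-1/284 + 83479) = 1/(23708035/284) = 284/23708035 ≈ 1.1979e-5)
1/(o(-74) + y) = 1/(-6*(-74) + 284/23708035) = 1/(444 + 284/23708035) = 1/(10526367824/23708035) = 23708035/10526367824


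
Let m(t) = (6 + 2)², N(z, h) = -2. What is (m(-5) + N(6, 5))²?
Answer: 3844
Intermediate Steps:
m(t) = 64 (m(t) = 8² = 64)
(m(-5) + N(6, 5))² = (64 - 2)² = 62² = 3844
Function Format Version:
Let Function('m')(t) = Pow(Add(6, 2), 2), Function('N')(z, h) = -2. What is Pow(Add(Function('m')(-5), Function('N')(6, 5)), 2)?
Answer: 3844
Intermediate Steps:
Function('m')(t) = 64 (Function('m')(t) = Pow(8, 2) = 64)
Pow(Add(Function('m')(-5), Function('N')(6, 5)), 2) = Pow(Add(64, -2), 2) = Pow(62, 2) = 3844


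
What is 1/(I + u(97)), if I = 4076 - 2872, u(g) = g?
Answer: 1/1301 ≈ 0.00076864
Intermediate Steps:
I = 1204
1/(I + u(97)) = 1/(1204 + 97) = 1/1301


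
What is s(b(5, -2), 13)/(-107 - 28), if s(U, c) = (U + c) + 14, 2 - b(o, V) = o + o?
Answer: -19/135 ≈ -0.14074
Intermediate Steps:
b(o, V) = 2 - 2*o (b(o, V) = 2 - (o + o) = 2 - 2*o)
s(U, c) = 14 + U + c
s(b(5, -2), 13)/(-107 - 28) = (14 + (2 - 2*5) + 13)/(-107 - 28) = (14 + (2 - 10) + 13)/(-135) = -(14 - 8 + 13)/135 = -1/135*19 = -19/135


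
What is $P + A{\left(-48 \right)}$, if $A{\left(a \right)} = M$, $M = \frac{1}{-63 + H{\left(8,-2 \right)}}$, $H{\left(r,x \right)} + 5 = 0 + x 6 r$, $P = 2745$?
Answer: $\frac{450179}{164} \approx 2745.0$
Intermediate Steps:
$H{\left(r,x \right)} = -5 + 6 r x$ ($H{\left(r,x \right)} = -5 + \left(0 + x 6 r\right) = -5 + \left(0 + 6 x r\right) = -5 + \left(0 + 6 r x\right) = -5 + 6 r x$)
$M = - \frac{1}{164}$ ($M = \frac{1}{-63 + \left(-5 + 6 \cdot 8 \left(-2\right)\right)} = \frac{1}{-63 - 101} = \frac{1}{-164} = - \frac{1}{164} \approx -0.0060976$)
$A{\left(a \right)} = - \frac{1}{164}$
$P + A{\left(-48 \right)} = 2745 - \frac{1}{164} = \frac{450179}{164}$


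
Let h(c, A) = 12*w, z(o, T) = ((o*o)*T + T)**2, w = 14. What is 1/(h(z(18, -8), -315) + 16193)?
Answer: 1/16361 ≈ 6.1121e-5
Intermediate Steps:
z(o, T) = (T + T*o**2)**2 (z(o, T) = (o**2*T + T)**2 = (T*o**2 + T)**2 = (T + T*o**2)**2)
h(c, A) = 168 (h(c, A) = 12*14 = 168)
1/(h(z(18, -8), -315) + 16193) = 1/(168 + 16193) = 1/16361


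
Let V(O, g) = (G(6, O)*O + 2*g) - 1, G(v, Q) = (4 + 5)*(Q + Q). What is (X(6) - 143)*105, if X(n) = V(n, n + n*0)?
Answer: 54180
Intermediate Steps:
G(v, Q) = 18*Q (G(v, Q) = 9*(2*Q) = 18*Q)
V(O, g) = -1 + 2*g + 18*O**2 (V(O, g) = ((18*O)*O + 2*g) - 1 = (18*O**2 + 2*g) - 1 = (2*g + 18*O**2) - 1 = -1 + 2*g + 18*O**2)
X(n) = -1 + 2*n + 18*n**2 (X(n) = -1 + 2*(n + n*0) + 18*n**2 = -1 + 2*(n + 0) + 18*n**2 = -1 + 2*n + 18*n**2)
(X(6) - 143)*105 = ((-1 + 2*6 + 18*6**2) - 143)*105 = ((-1 + 12 + 18*36) - 143)*105 = ((-1 + 12 + 648) - 143)*105 = (659 - 143)*105 = 516*105 = 54180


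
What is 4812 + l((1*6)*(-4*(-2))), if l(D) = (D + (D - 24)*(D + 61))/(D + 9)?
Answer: 92316/19 ≈ 4858.7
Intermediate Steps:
l(D) = (D + (-24 + D)*(61 + D))/(9 + D)
4812 + l((1*6)*(-4*(-2))) = 4812 + (-1464 + ((1*6)*(-4*(-2)))² + 38*((1*6)*(-4*(-2))))/(9 + (1*6)*(-4*(-2))) = 4812 + (-1464 + (6*8)² + 38*(6*8))/(9 + 6*8) = 4812 + (-1464 + 48² + 38*48)/(9 + 48) = 4812 + (-1464 + 2304 + 1824)/57 = 4812 + (1/57)*2664 = 4812 + 888/19 = 92316/19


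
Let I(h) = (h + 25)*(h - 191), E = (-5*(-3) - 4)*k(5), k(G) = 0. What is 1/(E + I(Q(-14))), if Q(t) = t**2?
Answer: 1/1105 ≈ 0.00090498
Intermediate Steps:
E = 0 (E = (-5*(-3) - 4)*0 = (15 - 4)*0 = 11*0 = 0)
I(h) = (-191 + h)*(25 + h) (I(h) = (25 + h)*(-191 + h) = (-191 + h)*(25 + h))
1/(E + I(Q(-14))) = 1/(0 + (-4775 + ((-14)**2)**2 - 166*(-14)**2)) = 1/(0 + (-4775 + 196**2 - 166*196)) = 1/(0 + (-4775 + 38416 - 32536)) = 1/(0 + 1105) = 1/1105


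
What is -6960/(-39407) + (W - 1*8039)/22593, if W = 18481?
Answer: 568735174/890322351 ≈ 0.63880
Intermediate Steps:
-6960/(-39407) + (W - 1*8039)/22593 = -6960/(-39407) + (18481 - 1*8039)/22593 = -6960*(-1/39407) + (18481 - 8039)*(1/22593) = 6960/39407 + 10442*(1/22593) = 6960/39407 + 10442/22593 = 568735174/890322351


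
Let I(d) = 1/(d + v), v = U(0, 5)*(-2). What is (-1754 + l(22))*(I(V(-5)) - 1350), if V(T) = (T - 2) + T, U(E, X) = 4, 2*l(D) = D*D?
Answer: 10206378/5 ≈ 2.0413e+6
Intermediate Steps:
l(D) = D²/2 (l(D) = (D*D)/2 = D²/2)
V(T) = -2 + 2*T (V(T) = (-2 + T) + T = -2 + 2*T)
v = -8 (v = 4*(-2) = -8)
I(d) = 1/(-8 + d) (I(d) = 1/(d - 8) = 1/(-8 + d))
(-1754 + l(22))*(I(V(-5)) - 1350) = (-1754 + (½)*22²)*(1/(-8 + (-2 + 2*(-5))) - 1350) = (-1754 + (½)*484)*(1/(-8 + (-2 - 10)) - 1350) = (-1754 + 242)*(1/(-8 - 12) - 1350) = -1512*(1/(-20) - 1350) = -1512*(-1/20 - 1350) = -1512*(-27001/20) = 10206378/5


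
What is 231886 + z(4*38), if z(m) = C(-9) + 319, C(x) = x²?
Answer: 232286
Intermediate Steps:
z(m) = 400 (z(m) = (-9)² + 319 = 81 + 319 = 400)
231886 + z(4*38) = 231886 + 400 = 232286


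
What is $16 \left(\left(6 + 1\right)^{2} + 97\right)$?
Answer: $2336$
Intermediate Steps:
$16 \left(\left(6 + 1\right)^{2} + 97\right) = 16 \left(7^{2} + 97\right) = 16 \left(49 + 97\right) = 16 \cdot 146 = 2336$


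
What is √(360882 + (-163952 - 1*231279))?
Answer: 7*I*√701 ≈ 185.33*I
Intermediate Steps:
√(360882 + (-163952 - 1*231279)) = √(360882 + (-163952 - 231279)) = √(360882 - 395231) = √(-34349) = 7*I*√701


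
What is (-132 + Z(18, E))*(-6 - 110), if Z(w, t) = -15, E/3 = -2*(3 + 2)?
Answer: 17052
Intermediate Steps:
E = -30 (E = 3*(-2*(3 + 2)) = 3*(-2*5) = 3*(-10) = -30)
(-132 + Z(18, E))*(-6 - 110) = (-132 - 15)*(-6 - 110) = -147*(-116) = 17052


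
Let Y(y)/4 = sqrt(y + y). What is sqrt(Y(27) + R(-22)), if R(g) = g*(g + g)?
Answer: 2*sqrt(242 + 3*sqrt(6)) ≈ 31.582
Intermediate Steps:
R(g) = 2*g**2 (R(g) = g*(2*g) = 2*g**2)
Y(y) = 4*sqrt(2)*sqrt(y) (Y(y) = 4*sqrt(y + y) = 4*sqrt(2*y) = 4*(sqrt(2)*sqrt(y)) = 4*sqrt(2)*sqrt(y))
sqrt(Y(27) + R(-22)) = sqrt(4*sqrt(2)*sqrt(27) + 2*(-22)**2) = sqrt(4*sqrt(2)*(3*sqrt(3)) + 2*484) = sqrt(12*sqrt(6) + 968) = sqrt(968 + 12*sqrt(6))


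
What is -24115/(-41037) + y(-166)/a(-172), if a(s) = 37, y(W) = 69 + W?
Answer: -3088334/1518369 ≈ -2.0340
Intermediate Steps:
-24115/(-41037) + y(-166)/a(-172) = -24115/(-41037) + (69 - 166)/37 = -24115*(-1/41037) - 97*1/37 = 24115/41037 - 97/37 = -3088334/1518369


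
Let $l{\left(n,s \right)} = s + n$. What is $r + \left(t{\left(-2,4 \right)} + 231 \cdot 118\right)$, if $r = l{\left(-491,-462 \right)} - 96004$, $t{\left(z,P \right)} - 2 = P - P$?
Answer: $-69697$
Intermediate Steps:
$l{\left(n,s \right)} = n + s$
$t{\left(z,P \right)} = 2$ ($t{\left(z,P \right)} = 2 + \left(P - P\right) = 2 + 0 = 2$)
$r = -96957$ ($r = \left(-491 - 462\right) - 96004 = -953 - 96004 = -96957$)
$r + \left(t{\left(-2,4 \right)} + 231 \cdot 118\right) = -96957 + \left(2 + 231 \cdot 118\right) = -96957 + \left(2 + 27258\right) = -96957 + 27260 = -69697$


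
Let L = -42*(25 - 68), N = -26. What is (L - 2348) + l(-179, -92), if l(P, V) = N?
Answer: -568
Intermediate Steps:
l(P, V) = -26
L = 1806 (L = -42*(-43) = 1806)
(L - 2348) + l(-179, -92) = (1806 - 2348) - 26 = -542 - 26 = -568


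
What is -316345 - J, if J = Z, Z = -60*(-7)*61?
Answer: -341965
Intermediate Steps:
Z = 25620 (Z = 420*61 = 25620)
J = 25620
-316345 - J = -316345 - 1*25620 = -316345 - 25620 = -341965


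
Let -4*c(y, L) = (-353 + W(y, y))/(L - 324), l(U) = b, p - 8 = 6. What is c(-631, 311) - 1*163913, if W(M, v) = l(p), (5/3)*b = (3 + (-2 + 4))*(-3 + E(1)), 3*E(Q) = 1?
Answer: -8523837/52 ≈ -1.6392e+5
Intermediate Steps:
E(Q) = ⅓ (E(Q) = (⅓)*1 = ⅓)
p = 14 (p = 8 + 6 = 14)
b = -8 (b = 3*((3 + (-2 + 4))*(-3 + ⅓))/5 = 3*((3 + 2)*(-8/3))/5 = 3*(5*(-8/3))/5 = (⅗)*(-40/3) = -8)
l(U) = -8
W(M, v) = -8
c(y, L) = 361/(4*(-324 + L)) (c(y, L) = -(-353 - 8)/(4*(L - 324)) = -(-361)/(4*(-324 + L)) = 361/(4*(-324 + L)))
c(-631, 311) - 1*163913 = 361/(4*(-324 + 311)) - 1*163913 = (361/4)/(-13) - 163913 = (361/4)*(-1/13) - 163913 = -361/52 - 163913 = -8523837/52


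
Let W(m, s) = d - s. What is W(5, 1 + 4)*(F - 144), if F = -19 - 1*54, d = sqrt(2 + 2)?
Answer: 651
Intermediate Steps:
d = 2 (d = sqrt(4) = 2)
F = -73 (F = -19 - 54 = -73)
W(m, s) = 2 - s
W(5, 1 + 4)*(F - 144) = (2 - (1 + 4))*(-73 - 144) = (2 - 1*5)*(-217) = (2 - 5)*(-217) = -3*(-217) = 651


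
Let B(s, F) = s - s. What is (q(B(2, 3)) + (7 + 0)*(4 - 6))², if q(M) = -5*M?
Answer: 196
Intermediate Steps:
B(s, F) = 0
(q(B(2, 3)) + (7 + 0)*(4 - 6))² = (-5*0 + (7 + 0)*(4 - 6))² = (0 + 7*(-2))² = (0 - 14)² = (-14)² = 196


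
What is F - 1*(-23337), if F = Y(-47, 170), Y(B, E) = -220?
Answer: 23117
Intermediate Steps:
F = -220
F - 1*(-23337) = -220 - 1*(-23337) = -220 + 23337 = 23117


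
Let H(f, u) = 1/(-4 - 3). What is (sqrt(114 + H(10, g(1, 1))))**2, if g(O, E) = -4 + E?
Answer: 797/7 ≈ 113.86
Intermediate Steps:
H(f, u) = -1/7 (H(f, u) = 1/(-7) = -1/7)
(sqrt(114 + H(10, g(1, 1))))**2 = (sqrt(114 - 1/7))**2 = (sqrt(797/7))**2 = (sqrt(5579)/7)**2 = 797/7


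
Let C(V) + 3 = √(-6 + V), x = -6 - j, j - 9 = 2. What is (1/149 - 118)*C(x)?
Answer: 52743/149 - 17581*I*√23/149 ≈ 353.98 - 565.88*I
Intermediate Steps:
j = 11 (j = 9 + 2 = 11)
x = -17 (x = -6 - 1*11 = -6 - 11 = -17)
C(V) = -3 + √(-6 + V)
(1/149 - 118)*C(x) = (1/149 - 118)*(-3 + √(-6 - 17)) = (1/149 - 118)*(-3 + √(-23)) = -17581*(-3 + I*√23)/149 = 52743/149 - 17581*I*√23/149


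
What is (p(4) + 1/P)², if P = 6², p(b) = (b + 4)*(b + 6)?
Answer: 8300161/1296 ≈ 6404.4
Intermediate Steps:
p(b) = (4 + b)*(6 + b)
P = 36
(p(4) + 1/P)² = ((24 + 4² + 10*4) + 1/36)² = ((24 + 16 + 40) + 1/36)² = (80 + 1/36)² = (2881/36)² = 8300161/1296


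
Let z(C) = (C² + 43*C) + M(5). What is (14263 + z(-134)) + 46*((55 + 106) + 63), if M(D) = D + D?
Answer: 36771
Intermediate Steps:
M(D) = 2*D
z(C) = 10 + C² + 43*C (z(C) = (C² + 43*C) + 2*5 = (C² + 43*C) + 10 = 10 + C² + 43*C)
(14263 + z(-134)) + 46*((55 + 106) + 63) = (14263 + (10 + (-134)² + 43*(-134))) + 46*((55 + 106) + 63) = (14263 + (10 + 17956 - 5762)) + 46*(161 + 63) = (14263 + 12204) + 46*224 = 26467 + 10304 = 36771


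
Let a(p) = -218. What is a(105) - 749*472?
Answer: -353746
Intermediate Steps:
a(105) - 749*472 = -218 - 749*472 = -218 - 1*353528 = -218 - 353528 = -353746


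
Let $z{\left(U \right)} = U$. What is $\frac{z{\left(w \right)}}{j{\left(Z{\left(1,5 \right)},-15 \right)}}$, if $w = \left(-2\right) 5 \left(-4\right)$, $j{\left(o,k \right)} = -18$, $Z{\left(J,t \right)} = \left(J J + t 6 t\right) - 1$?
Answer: $- \frac{20}{9} \approx -2.2222$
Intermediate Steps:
$Z{\left(J,t \right)} = -1 + J^{2} + 6 t^{2}$ ($Z{\left(J,t \right)} = \left(J^{2} + 6 t t\right) - 1 = \left(J^{2} + 6 t^{2}\right) - 1 = -1 + J^{2} + 6 t^{2}$)
$w = 40$ ($w = \left(-10\right) \left(-4\right) = 40$)
$\frac{z{\left(w \right)}}{j{\left(Z{\left(1,5 \right)},-15 \right)}} = \frac{40}{-18} = 40 \left(- \frac{1}{18}\right) = - \frac{20}{9}$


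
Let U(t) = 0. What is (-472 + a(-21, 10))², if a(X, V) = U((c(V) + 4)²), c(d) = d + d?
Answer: 222784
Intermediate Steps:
c(d) = 2*d
a(X, V) = 0
(-472 + a(-21, 10))² = (-472 + 0)² = (-472)² = 222784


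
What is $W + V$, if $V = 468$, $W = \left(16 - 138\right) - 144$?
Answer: $202$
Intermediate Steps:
$W = -266$ ($W = -122 - 144 = -266$)
$W + V = -266 + 468 = 202$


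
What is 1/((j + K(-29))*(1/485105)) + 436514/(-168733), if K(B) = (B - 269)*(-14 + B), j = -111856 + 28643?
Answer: -112583371051/11878634467 ≈ -9.4778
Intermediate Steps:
j = -83213
K(B) = (-269 + B)*(-14 + B)
1/((j + K(-29))*(1/485105)) + 436514/(-168733) = 1/((-83213 + (3766 + (-29)**2 - 283*(-29)))*(1/485105)) + 436514/(-168733) = 1/((-83213 + (3766 + 841 + 8207))*(1/485105)) + 436514*(-1/168733) = 485105/(-83213 + 12814) - 436514/168733 = 485105/(-70399) - 436514/168733 = -1/70399*485105 - 436514/168733 = -485105/70399 - 436514/168733 = -112583371051/11878634467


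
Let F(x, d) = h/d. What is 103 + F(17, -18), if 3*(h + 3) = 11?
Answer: 2780/27 ≈ 102.96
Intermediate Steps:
h = 2/3 (h = -3 + (1/3)*11 = -3 + 11/3 = 2/3 ≈ 0.66667)
F(x, d) = 2/(3*d)
103 + F(17, -18) = 103 + (2/3)/(-18) = 103 + (2/3)*(-1/18) = 103 - 1/27 = 2780/27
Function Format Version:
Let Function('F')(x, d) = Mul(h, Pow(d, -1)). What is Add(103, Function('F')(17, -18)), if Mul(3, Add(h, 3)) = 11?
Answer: Rational(2780, 27) ≈ 102.96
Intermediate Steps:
h = Rational(2, 3) (h = Add(-3, Mul(Rational(1, 3), 11)) = Add(-3, Rational(11, 3)) = Rational(2, 3) ≈ 0.66667)
Function('F')(x, d) = Mul(Rational(2, 3), Pow(d, -1))
Add(103, Function('F')(17, -18)) = Add(103, Mul(Rational(2, 3), Pow(-18, -1))) = Add(103, Mul(Rational(2, 3), Rational(-1, 18))) = Add(103, Rational(-1, 27)) = Rational(2780, 27)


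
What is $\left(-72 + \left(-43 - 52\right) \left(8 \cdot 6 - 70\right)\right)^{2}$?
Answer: $4072324$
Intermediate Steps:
$\left(-72 + \left(-43 - 52\right) \left(8 \cdot 6 - 70\right)\right)^{2} = \left(-72 - 95 \left(48 - 70\right)\right)^{2} = \left(-72 - -2090\right)^{2} = \left(-72 + 2090\right)^{2} = 2018^{2} = 4072324$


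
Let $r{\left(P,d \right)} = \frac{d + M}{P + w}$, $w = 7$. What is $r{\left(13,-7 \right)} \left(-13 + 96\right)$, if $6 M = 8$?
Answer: $- \frac{1411}{60} \approx -23.517$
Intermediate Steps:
$M = \frac{4}{3}$ ($M = \frac{1}{6} \cdot 8 = \frac{4}{3} \approx 1.3333$)
$r{\left(P,d \right)} = \frac{\frac{4}{3} + d}{7 + P}$ ($r{\left(P,d \right)} = \frac{d + \frac{4}{3}}{P + 7} = \frac{\frac{4}{3} + d}{7 + P}$)
$r{\left(13,-7 \right)} \left(-13 + 96\right) = \frac{\frac{4}{3} - 7}{7 + 13} \left(-13 + 96\right) = \frac{1}{20} \left(- \frac{17}{3}\right) 83 = \left(- \frac{17}{60}\right) 83 = - \frac{1411}{60}$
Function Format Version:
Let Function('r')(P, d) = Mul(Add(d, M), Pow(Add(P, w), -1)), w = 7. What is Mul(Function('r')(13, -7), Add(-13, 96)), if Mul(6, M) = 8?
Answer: Rational(-1411, 60) ≈ -23.517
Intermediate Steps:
M = Rational(4, 3) (M = Mul(Rational(1, 6), 8) = Rational(4, 3) ≈ 1.3333)
Function('r')(P, d) = Mul(Pow(Add(7, P), -1), Add(Rational(4, 3), d)) (Function('r')(P, d) = Mul(Add(d, Rational(4, 3)), Pow(Add(P, 7), -1)) = Mul(Add(Rational(4, 3), d), Pow(Add(7, P), -1)) = Mul(Pow(Add(7, P), -1), Add(Rational(4, 3), d)))
Mul(Function('r')(13, -7), Add(-13, 96)) = Mul(Mul(Pow(Add(7, 13), -1), Add(Rational(4, 3), -7)), Add(-13, 96)) = Mul(Mul(Pow(20, -1), Rational(-17, 3)), 83) = Mul(Mul(Rational(1, 20), Rational(-17, 3)), 83) = Mul(Rational(-17, 60), 83) = Rational(-1411, 60)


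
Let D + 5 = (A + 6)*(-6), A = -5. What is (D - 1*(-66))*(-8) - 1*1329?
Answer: -1769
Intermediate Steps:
D = -11 (D = -5 + (-5 + 6)*(-6) = -5 + 1*(-6) = -5 - 6 = -11)
(D - 1*(-66))*(-8) - 1*1329 = (-11 - 1*(-66))*(-8) - 1*1329 = (-11 + 66)*(-8) - 1329 = 55*(-8) - 1329 = -440 - 1329 = -1769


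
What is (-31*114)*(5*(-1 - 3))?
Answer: 70680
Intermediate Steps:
(-31*114)*(5*(-1 - 3)) = -17670*(-4) = -3534*(-20) = 70680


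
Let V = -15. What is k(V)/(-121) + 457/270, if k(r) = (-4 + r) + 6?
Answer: 58807/32670 ≈ 1.8000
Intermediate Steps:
k(r) = 2 + r
k(V)/(-121) + 457/270 = (2 - 15)/(-121) + 457/270 = -13*(-1/121) + 457*(1/270) = 13/121 + 457/270 = 58807/32670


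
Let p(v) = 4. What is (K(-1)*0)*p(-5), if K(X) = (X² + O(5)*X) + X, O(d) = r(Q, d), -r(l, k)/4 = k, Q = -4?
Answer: 0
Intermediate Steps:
r(l, k) = -4*k
O(d) = -4*d
K(X) = X² - 19*X (K(X) = (X² + (-4*5)*X) + X = (X² - 20*X) + X = X² - 19*X)
(K(-1)*0)*p(-5) = (-(-19 - 1)*0)*4 = (-1*(-20)*0)*4 = (20*0)*4 = 0*4 = 0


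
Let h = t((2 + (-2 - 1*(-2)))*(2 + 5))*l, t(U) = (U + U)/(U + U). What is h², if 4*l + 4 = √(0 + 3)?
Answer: (4 - √3)²/16 ≈ 0.32147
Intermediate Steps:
t(U) = 1 (t(U) = (2*U)/((2*U)) = (2*U)*(1/(2*U)) = 1)
l = -1 + √3/4 (l = -1 + √(0 + 3)/4 = -1 + √3/4 ≈ -0.56699)
h = -1 + √3/4 (h = 1*(-1 + √3/4) = -1 + √3/4 ≈ -0.56699)
h² = (-1 + √3/4)²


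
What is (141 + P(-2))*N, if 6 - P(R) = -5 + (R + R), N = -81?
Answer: -12636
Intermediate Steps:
P(R) = 11 - 2*R (P(R) = 6 - (-5 + (R + R)) = 6 - (-5 + 2*R) = 6 + (5 - 2*R) = 11 - 2*R)
(141 + P(-2))*N = (141 + (11 - 2*(-2)))*(-81) = (141 + (11 + 4))*(-81) = (141 + 15)*(-81) = 156*(-81) = -12636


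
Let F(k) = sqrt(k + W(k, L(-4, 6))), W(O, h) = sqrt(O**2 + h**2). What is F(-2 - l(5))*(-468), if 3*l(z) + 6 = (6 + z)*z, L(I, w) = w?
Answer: -156*sqrt(-165 + 3*sqrt(3349)) ≈ -457.79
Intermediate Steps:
l(z) = -2 + z*(6 + z)/3 (l(z) = -2 + ((6 + z)*z)/3 = -2 + (z*(6 + z))/3 = -2 + z*(6 + z)/3)
F(k) = sqrt(k + sqrt(36 + k**2)) (F(k) = sqrt(k + sqrt(k**2 + 6**2)) = sqrt(k + sqrt(k**2 + 36)) = sqrt(k + sqrt(36 + k**2)))
F(-2 - l(5))*(-468) = sqrt((-2 - (-2 + 2*5 + (1/3)*5**2)) + sqrt(36 + (-2 - (-2 + 2*5 + (1/3)*5**2))**2))*(-468) = sqrt((-2 - (-2 + 10 + (1/3)*25)) + sqrt(36 + (-2 - (-2 + 10 + (1/3)*25))**2))*(-468) = sqrt((-2 - (-2 + 10 + 25/3)) + sqrt(36 + (-2 - (-2 + 10 + 25/3))**2))*(-468) = sqrt((-2 - 1*49/3) + sqrt(36 + (-2 - 1*49/3)**2))*(-468) = sqrt((-2 - 49/3) + sqrt(36 + (-2 - 49/3)**2))*(-468) = sqrt(-55/3 + sqrt(36 + (-55/3)**2))*(-468) = sqrt(-55/3 + sqrt(36 + 3025/9))*(-468) = sqrt(-55/3 + sqrt(3349/9))*(-468) = sqrt(-55/3 + sqrt(3349)/3)*(-468) = -468*sqrt(-55/3 + sqrt(3349)/3)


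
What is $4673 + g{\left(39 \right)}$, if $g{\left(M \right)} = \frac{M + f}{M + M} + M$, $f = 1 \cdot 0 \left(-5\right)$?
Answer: $\frac{9425}{2} \approx 4712.5$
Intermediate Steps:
$f = 0$ ($f = 0 \left(-5\right) = 0$)
$g{\left(M \right)} = \frac{1}{2} + M$ ($g{\left(M \right)} = \frac{M + 0}{M + M} + M = \frac{M}{2 M} + M = M \frac{1}{2 M} + M = \frac{1}{2} + M$)
$4673 + g{\left(39 \right)} = 4673 + \left(\frac{1}{2} + 39\right) = 4673 + \frac{79}{2} = \frac{9425}{2}$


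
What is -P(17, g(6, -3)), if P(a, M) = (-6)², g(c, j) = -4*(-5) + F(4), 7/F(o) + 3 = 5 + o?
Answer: -36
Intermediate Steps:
F(o) = 7/(2 + o) (F(o) = 7/(-3 + (5 + o)) = 7/(2 + o))
g(c, j) = 127/6 (g(c, j) = -4*(-5) + 7/(2 + 4) = 20 + 7/6 = 127/6)
P(a, M) = 36
-P(17, g(6, -3)) = -1*36 = -36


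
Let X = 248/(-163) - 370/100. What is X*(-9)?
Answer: 76599/1630 ≈ 46.993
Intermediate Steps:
X = -8511/1630 (X = 248*(-1/163) - 370*1/100 = -248/163 - 37/10 = -8511/1630 ≈ -5.2215)
X*(-9) = -8511/1630*(-9) = 76599/1630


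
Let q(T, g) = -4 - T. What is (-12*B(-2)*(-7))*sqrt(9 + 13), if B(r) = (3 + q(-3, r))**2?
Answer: 336*sqrt(22) ≈ 1576.0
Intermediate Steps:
B(r) = 4 (B(r) = (3 + (-4 - 1*(-3)))**2 = (3 + (-4 + 3))**2 = (3 - 1)**2 = 2**2 = 4)
(-12*B(-2)*(-7))*sqrt(9 + 13) = (-12*4*(-7))*sqrt(9 + 13) = (-48*(-7))*sqrt(22) = 336*sqrt(22)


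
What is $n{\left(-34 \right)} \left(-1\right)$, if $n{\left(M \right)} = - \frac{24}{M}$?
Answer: $- \frac{12}{17} \approx -0.70588$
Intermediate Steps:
$n{\left(-34 \right)} \left(-1\right) = - \frac{24}{-34} \left(-1\right) = \left(-24\right) \left(- \frac{1}{34}\right) \left(-1\right) = \frac{12}{17} \left(-1\right) = - \frac{12}{17}$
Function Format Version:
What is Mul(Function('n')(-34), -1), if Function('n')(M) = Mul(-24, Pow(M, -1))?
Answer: Rational(-12, 17) ≈ -0.70588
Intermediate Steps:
Mul(Function('n')(-34), -1) = Mul(Mul(-24, Pow(-34, -1)), -1) = Mul(Mul(-24, Rational(-1, 34)), -1) = Mul(Rational(12, 17), -1) = Rational(-12, 17)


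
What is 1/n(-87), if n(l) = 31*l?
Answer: -1/2697 ≈ -0.00037078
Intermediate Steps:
1/n(-87) = 1/(31*(-87)) = 1/(-2697) = -1/2697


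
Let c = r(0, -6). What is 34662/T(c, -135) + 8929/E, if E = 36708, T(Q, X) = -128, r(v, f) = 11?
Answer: -158903723/587328 ≈ -270.55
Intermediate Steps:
c = 11
34662/T(c, -135) + 8929/E = 34662/(-128) + 8929/36708 = 34662*(-1/128) + 8929*(1/36708) = -17331/64 + 8929/36708 = -158903723/587328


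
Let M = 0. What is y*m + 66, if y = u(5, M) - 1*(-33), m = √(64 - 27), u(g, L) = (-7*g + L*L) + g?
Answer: 66 + 3*√37 ≈ 84.248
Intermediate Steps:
u(g, L) = L² - 6*g (u(g, L) = (-7*g + L²) + g = (L² - 7*g) + g = L² - 6*g)
m = √37 ≈ 6.0828
y = 3 (y = (0² - 6*5) - 1*(-33) = (0 - 30) + 33 = -30 + 33 = 3)
y*m + 66 = 3*√37 + 66 = 66 + 3*√37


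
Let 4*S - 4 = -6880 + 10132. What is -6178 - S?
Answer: -6992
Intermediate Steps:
S = 814 (S = 1 + (-6880 + 10132)/4 = 1 + (¼)*3252 = 1 + 813 = 814)
-6178 - S = -6178 - 1*814 = -6178 - 814 = -6992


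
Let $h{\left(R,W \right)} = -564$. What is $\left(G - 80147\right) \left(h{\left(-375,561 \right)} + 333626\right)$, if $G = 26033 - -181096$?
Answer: $42292878884$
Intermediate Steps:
$G = 207129$ ($G = 26033 + 181096 = 207129$)
$\left(G - 80147\right) \left(h{\left(-375,561 \right)} + 333626\right) = \left(207129 - 80147\right) \left(-564 + 333626\right) = 126982 \cdot 333062 = 42292878884$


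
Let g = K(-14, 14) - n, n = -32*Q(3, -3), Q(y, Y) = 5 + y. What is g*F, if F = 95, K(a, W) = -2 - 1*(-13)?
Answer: 25365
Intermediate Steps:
K(a, W) = 11 (K(a, W) = -2 + 13 = 11)
n = -256 (n = -32*(5 + 3) = -32*8 = -256)
g = 267 (g = 11 - 1*(-256) = 11 + 256 = 267)
g*F = 267*95 = 25365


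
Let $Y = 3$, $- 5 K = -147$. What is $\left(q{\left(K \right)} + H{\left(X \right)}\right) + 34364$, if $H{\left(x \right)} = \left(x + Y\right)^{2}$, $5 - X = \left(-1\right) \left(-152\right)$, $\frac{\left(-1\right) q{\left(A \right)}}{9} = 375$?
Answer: $51725$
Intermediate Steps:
$K = \frac{147}{5}$ ($K = \left(- \frac{1}{5}\right) \left(-147\right) = \frac{147}{5} \approx 29.4$)
$q{\left(A \right)} = -3375$ ($q{\left(A \right)} = \left(-9\right) 375 = -3375$)
$X = -147$ ($X = 5 - \left(-1\right) \left(-152\right) = 5 - 152 = -147$)
$H{\left(x \right)} = \left(3 + x\right)^{2}$ ($H{\left(x \right)} = \left(x + 3\right)^{2} = \left(3 + x\right)^{2}$)
$\left(q{\left(K \right)} + H{\left(X \right)}\right) + 34364 = \left(-3375 + \left(3 - 147\right)^{2}\right) + 34364 = \left(-3375 + \left(-144\right)^{2}\right) + 34364 = \left(-3375 + 20736\right) + 34364 = 17361 + 34364 = 51725$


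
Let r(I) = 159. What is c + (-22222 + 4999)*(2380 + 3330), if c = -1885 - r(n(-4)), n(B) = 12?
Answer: -98345374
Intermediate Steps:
c = -2044 (c = -1885 - 1*159 = -1885 - 159 = -2044)
c + (-22222 + 4999)*(2380 + 3330) = -2044 + (-22222 + 4999)*(2380 + 3330) = -2044 - 17223*5710 = -2044 - 98343330 = -98345374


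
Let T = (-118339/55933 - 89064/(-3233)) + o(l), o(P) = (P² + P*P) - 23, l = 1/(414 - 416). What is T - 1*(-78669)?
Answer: 28452709723427/361662778 ≈ 78672.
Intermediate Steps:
l = -½ (l = 1/(-2) = -½ ≈ -0.50000)
o(P) = -23 + 2*P² (o(P) = (P² + P²) - 23 = 2*P² - 23 = -23 + 2*P²)
T = 1060640945/361662778 (T = (-118339/55933 - 89064/(-3233)) + (-23 + 2*(-½)²) = (-118339*1/55933 - 89064*(-1/3233)) + (-23 + 2*(¼)) = (-118339/55933 + 89064/3233) + (-23 + ½) = 4599026725/180831389 - 45/2 = 1060640945/361662778 ≈ 2.9327)
T - 1*(-78669) = 1060640945/361662778 - 1*(-78669) = 1060640945/361662778 + 78669 = 28452709723427/361662778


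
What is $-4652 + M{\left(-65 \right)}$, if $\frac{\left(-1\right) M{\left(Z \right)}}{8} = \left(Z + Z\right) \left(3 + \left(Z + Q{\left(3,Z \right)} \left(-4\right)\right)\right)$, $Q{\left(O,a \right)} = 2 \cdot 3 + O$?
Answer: $-106572$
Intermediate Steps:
$Q{\left(O,a \right)} = 6 + O$
$M{\left(Z \right)} = - 16 Z \left(-33 + Z\right)$ ($M{\left(Z \right)} = - 8 \left(Z + Z\right) \left(3 + \left(Z + \left(6 + 3\right) \left(-4\right)\right)\right) = - 8 \cdot 2 Z \left(3 + \left(Z + 9 \left(-4\right)\right)\right) = - 8 \cdot 2 Z \left(3 + \left(Z - 36\right)\right) = - 8 \cdot 2 Z \left(3 + \left(-36 + Z\right)\right) = - 8 \cdot 2 Z \left(-33 + Z\right) = - 16 Z \left(-33 + Z\right)$)
$-4652 + M{\left(-65 \right)} = -4652 + 16 \left(-65\right) \left(33 - -65\right) = -4652 + 16 \left(-65\right) \left(33 + 65\right) = -4652 + 16 \left(-65\right) 98 = -4652 - 101920 = -106572$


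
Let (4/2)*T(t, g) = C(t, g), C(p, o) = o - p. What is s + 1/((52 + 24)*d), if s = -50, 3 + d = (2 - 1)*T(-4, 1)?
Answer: -1901/38 ≈ -50.026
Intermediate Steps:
T(t, g) = g/2 - t/2 (T(t, g) = (g - t)/2 = g/2 - t/2)
d = -½ (d = -3 + (2 - 1)*((½)*1 - ½*(-4)) = -3 + 1*(½ + 2) = -3 + 1*(5/2) = -3 + 5/2 = -½ ≈ -0.50000)
s + 1/((52 + 24)*d) = -50 + 1/((52 + 24)*(-½)) = -50 - 2/76 = -50 + (1/76)*(-2) = -50 - 1/38 = -1901/38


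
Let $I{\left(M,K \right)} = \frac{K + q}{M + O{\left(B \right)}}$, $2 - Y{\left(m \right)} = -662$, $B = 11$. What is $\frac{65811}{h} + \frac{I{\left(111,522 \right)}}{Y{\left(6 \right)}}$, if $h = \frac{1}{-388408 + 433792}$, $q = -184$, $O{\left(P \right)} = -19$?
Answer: $\frac{91227793654825}{30544} \approx 2.9868 \cdot 10^{9}$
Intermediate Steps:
$Y{\left(m \right)} = 664$ ($Y{\left(m \right)} = 2 - -662 = 2 + 662 = 664$)
$h = \frac{1}{45384} \approx 2.2034 \cdot 10^{-5}$
$I{\left(M,K \right)} = \frac{-184 + K}{-19 + M}$ ($I{\left(M,K \right)} = \frac{K - 184}{M - 19} = \frac{-184 + K}{-19 + M}$)
$\frac{65811}{h} + \frac{I{\left(111,522 \right)}}{Y{\left(6 \right)}} = 65811 \frac{1}{\frac{1}{45384}} + \frac{\frac{1}{-19 + 111} \left(-184 + 522\right)}{664} = 65811 \cdot 45384 + \frac{1}{92} \cdot 338 \cdot \frac{1}{664} = 2986766424 + \frac{1}{92} \cdot 338 \cdot \frac{1}{664} = 2986766424 + \frac{169}{46} \cdot \frac{1}{664} = 2986766424 + \frac{169}{30544} = \frac{91227793654825}{30544}$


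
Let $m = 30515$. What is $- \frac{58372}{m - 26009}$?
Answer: $- \frac{29186}{2253} \approx -12.954$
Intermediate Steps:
$- \frac{58372}{m - 26009} = - \frac{58372}{30515 - 26009} = - \frac{58372}{4506} = \left(-58372\right) \frac{1}{4506} = - \frac{29186}{2253}$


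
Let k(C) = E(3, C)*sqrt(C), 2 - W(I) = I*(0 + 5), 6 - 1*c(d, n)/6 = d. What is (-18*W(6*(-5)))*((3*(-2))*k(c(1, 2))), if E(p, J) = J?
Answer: 492480*sqrt(30) ≈ 2.6974e+6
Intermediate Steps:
c(d, n) = 36 - 6*d
W(I) = 2 - 5*I (W(I) = 2 - I*(0 + 5) = 2 - I*5 = 2 - 5*I)
k(C) = C**(3/2) (k(C) = C*sqrt(C) = C**(3/2))
(-18*W(6*(-5)))*((3*(-2))*k(c(1, 2))) = (-18*(2 - 30*(-5)))*((3*(-2))*(36 - 6*1)**(3/2)) = (-18*(2 - 5*(-30)))*(-6*(36 - 6)**(3/2)) = (-18*(2 + 150))*(-180*sqrt(30)) = (-18*152)*(-180*sqrt(30)) = -(-492480)*sqrt(30) = 492480*sqrt(30)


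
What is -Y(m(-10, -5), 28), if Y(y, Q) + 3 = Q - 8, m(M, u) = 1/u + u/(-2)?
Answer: -17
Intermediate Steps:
m(M, u) = 1/u - u/2 (m(M, u) = 1/u + u*(-1/2) = 1/u - u/2)
Y(y, Q) = -11 + Q (Y(y, Q) = -3 + (Q - 8) = -3 + (-8 + Q) = -11 + Q)
-Y(m(-10, -5), 28) = -(-11 + 28) = -1*17 = -17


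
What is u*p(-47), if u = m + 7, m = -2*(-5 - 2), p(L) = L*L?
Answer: 46389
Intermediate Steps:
p(L) = L²
m = 14 (m = -2*(-7) = 14)
u = 21 (u = 14 + 7 = 21)
u*p(-47) = 21*(-47)² = 21*2209 = 46389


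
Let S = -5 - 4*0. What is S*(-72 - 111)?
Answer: 915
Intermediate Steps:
S = -5 (S = -5 + 0 = -5)
S*(-72 - 111) = -5*(-72 - 111) = -5*(-183) = 915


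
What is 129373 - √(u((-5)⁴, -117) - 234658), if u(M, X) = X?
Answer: 129373 - 5*I*√9391 ≈ 1.2937e+5 - 484.54*I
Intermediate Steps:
129373 - √(u((-5)⁴, -117) - 234658) = 129373 - √(-117 - 234658) = 129373 - √(-234775) = 129373 - 5*I*√9391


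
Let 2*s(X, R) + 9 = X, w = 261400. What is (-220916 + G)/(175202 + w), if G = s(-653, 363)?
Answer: -73749/145534 ≈ -0.50675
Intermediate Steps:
s(X, R) = -9/2 + X/2
G = -331 (G = -9/2 + (½)*(-653) = -9/2 - 653/2 = -331)
(-220916 + G)/(175202 + w) = (-220916 - 331)/(175202 + 261400) = -221247/436602 = -221247*1/436602 = -73749/145534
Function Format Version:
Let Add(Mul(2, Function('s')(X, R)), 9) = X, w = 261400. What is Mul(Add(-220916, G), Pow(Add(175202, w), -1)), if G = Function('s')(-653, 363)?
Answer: Rational(-73749, 145534) ≈ -0.50675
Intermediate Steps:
Function('s')(X, R) = Add(Rational(-9, 2), Mul(Rational(1, 2), X))
G = -331 (G = Add(Rational(-9, 2), Mul(Rational(1, 2), -653)) = Add(Rational(-9, 2), Rational(-653, 2)) = -331)
Mul(Add(-220916, G), Pow(Add(175202, w), -1)) = Mul(Add(-220916, -331), Pow(Add(175202, 261400), -1)) = Mul(-221247, Pow(436602, -1)) = Mul(-221247, Rational(1, 436602)) = Rational(-73749, 145534)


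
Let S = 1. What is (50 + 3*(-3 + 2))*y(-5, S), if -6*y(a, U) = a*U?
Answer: 235/6 ≈ 39.167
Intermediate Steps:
y(a, U) = -U*a/6 (y(a, U) = -a*U/6 = -U*a/6)
(50 + 3*(-3 + 2))*y(-5, S) = (50 + 3*(-3 + 2))*(-1/6*1*(-5)) = (50 + 3*(-1))*(5/6) = (50 - 3)*(5/6) = 47*(5/6) = 235/6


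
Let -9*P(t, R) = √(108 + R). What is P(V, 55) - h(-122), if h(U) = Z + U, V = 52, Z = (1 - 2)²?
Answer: 121 - √163/9 ≈ 119.58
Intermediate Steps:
Z = 1 (Z = (-1)² = 1)
P(t, R) = -√(108 + R)/9
h(U) = 1 + U
P(V, 55) - h(-122) = -√(108 + 55)/9 - (1 - 122) = -√163/9 - 1*(-121) = -√163/9 + 121 = 121 - √163/9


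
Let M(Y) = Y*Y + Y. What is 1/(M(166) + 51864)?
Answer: 1/79586 ≈ 1.2565e-5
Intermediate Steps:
M(Y) = Y + Y² (M(Y) = Y² + Y = Y + Y²)
1/(M(166) + 51864) = 1/(166*(1 + 166) + 51864) = 1/(166*167 + 51864) = 1/(27722 + 51864) = 1/79586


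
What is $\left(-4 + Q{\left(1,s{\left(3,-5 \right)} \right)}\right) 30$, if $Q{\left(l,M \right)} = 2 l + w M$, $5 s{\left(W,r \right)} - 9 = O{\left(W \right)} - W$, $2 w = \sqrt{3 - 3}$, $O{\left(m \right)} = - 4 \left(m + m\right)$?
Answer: $-60$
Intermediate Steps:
$O{\left(m \right)} = - 8 m$ ($O{\left(m \right)} = - 4 \cdot 2 m = - 8 m$)
$w = 0$ ($w = \frac{\sqrt{3 - 3}}{2} = \frac{\sqrt{0}}{2} = \frac{1}{2} \cdot 0 = 0$)
$s{\left(W,r \right)} = \frac{9}{5} - \frac{9 W}{5}$ ($s{\left(W,r \right)} = \frac{9}{5} + \frac{- 8 W - W}{5} = \frac{9}{5} + \frac{\left(-9\right) W}{5} = \frac{9}{5} - \frac{9 W}{5}$)
$Q{\left(l,M \right)} = 2 l$ ($Q{\left(l,M \right)} = 2 l + 0 M = 2 l + 0 = 2 l$)
$\left(-4 + Q{\left(1,s{\left(3,-5 \right)} \right)}\right) 30 = \left(-4 + 2 \cdot 1\right) 30 = \left(-4 + 2\right) 30 = \left(-2\right) 30 = -60$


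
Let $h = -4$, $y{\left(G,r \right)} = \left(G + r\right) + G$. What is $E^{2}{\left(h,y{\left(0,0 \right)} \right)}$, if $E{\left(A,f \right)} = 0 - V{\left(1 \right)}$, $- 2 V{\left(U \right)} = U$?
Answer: $\frac{1}{4} \approx 0.25$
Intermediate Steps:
$y{\left(G,r \right)} = r + 2 G$
$V{\left(U \right)} = - \frac{U}{2}$
$E{\left(A,f \right)} = \frac{1}{2}$ ($E{\left(A,f \right)} = 0 - \left(- \frac{1}{2}\right) 1 = 0 - - \frac{1}{2} = 0 + \frac{1}{2} = \frac{1}{2}$)
$E^{2}{\left(h,y{\left(0,0 \right)} \right)} = \left(\frac{1}{2}\right)^{2} = \frac{1}{4}$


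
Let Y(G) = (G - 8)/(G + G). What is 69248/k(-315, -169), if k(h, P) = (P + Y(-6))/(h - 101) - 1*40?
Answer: -172843008/98833 ≈ -1748.8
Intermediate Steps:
Y(G) = (-8 + G)/(2*G) (Y(G) = (-8 + G)/((2*G)) = (-8 + G)*(1/(2*G)) = (-8 + G)/(2*G))
k(h, P) = -40 + (7/6 + P)/(-101 + h) (k(h, P) = (P + (1/2)*(-8 - 6)/(-6))/(h - 101) - 1*40 = (P + (1/2)*(-1/6)*(-14))/(-101 + h) - 40 = (P + 7/6)/(-101 + h) - 40 = (7/6 + P)/(-101 + h) - 40 = -40 + (7/6 + P)/(-101 + h))
69248/k(-315, -169) = 69248/(((24247/6 - 169 - 40*(-315))/(-101 - 315))) = 69248/(((24247/6 - 169 + 12600)/(-416))) = 69248/((-1/416*98833/6)) = 69248/(-98833/2496) = 69248*(-2496/98833) = -172843008/98833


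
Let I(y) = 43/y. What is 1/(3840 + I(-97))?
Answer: 97/372437 ≈ 0.00026045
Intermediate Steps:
1/(3840 + I(-97)) = 1/(3840 + 43/(-97)) = 1/(3840 + 43*(-1/97)) = 1/(3840 - 43/97) = 1/(372437/97) = 97/372437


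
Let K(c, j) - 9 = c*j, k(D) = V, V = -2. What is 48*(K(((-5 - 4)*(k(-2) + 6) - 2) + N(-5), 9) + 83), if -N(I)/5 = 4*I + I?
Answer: 42000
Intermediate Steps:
k(D) = -2
N(I) = -25*I (N(I) = -5*(4*I + I) = -25*I)
K(c, j) = 9 + c*j
48*(K(((-5 - 4)*(k(-2) + 6) - 2) + N(-5), 9) + 83) = 48*((9 + (((-5 - 4)*(-2 + 6) - 2) - 25*(-5))*9) + 83) = 48*((9 + ((-9*4 - 2) + 125)*9) + 83) = 48*((9 + ((-36 - 2) + 125)*9) + 83) = 48*((9 + (-38 + 125)*9) + 83) = 48*((9 + 87*9) + 83) = 48*((9 + 783) + 83) = 48*(792 + 83) = 48*875 = 42000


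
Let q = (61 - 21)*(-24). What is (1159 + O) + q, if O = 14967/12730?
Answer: 2548237/12730 ≈ 200.18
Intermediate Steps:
q = -960 (q = 40*(-24) = -960)
O = 14967/12730 (O = 14967*(1/12730) = 14967/12730 ≈ 1.1757)
(1159 + O) + q = (1159 + 14967/12730) - 960 = 14769037/12730 - 960 = 2548237/12730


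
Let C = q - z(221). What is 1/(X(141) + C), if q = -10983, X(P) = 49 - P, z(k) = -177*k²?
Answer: 1/8633782 ≈ 1.1582e-7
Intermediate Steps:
C = 8633874 (C = -10983 - (-177)*221² = -10983 - (-177)*48841 = -10983 - 1*(-8644857) = -10983 + 8644857 = 8633874)
1/(X(141) + C) = 1/((49 - 1*141) + 8633874) = 1/((49 - 141) + 8633874) = 1/(-92 + 8633874) = 1/8633782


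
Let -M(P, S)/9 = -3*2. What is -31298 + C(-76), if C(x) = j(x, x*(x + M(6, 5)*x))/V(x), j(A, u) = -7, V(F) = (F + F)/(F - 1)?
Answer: -4757835/152 ≈ -31302.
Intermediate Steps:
M(P, S) = 54 (M(P, S) = -(-27)*2 = -9*(-6) = 54)
V(F) = 2*F/(-1 + F) (V(F) = (2*F)/(-1 + F) = 2*F/(-1 + F))
C(x) = -7*(-1 + x)/(2*x)
-31298 + C(-76) = -31298 + (7/2)*(1 - 1*(-76))/(-76) = -31298 + (7/2)*(-1/76)*(1 + 76) = -31298 + (7/2)*(-1/76)*77 = -31298 - 539/152 = -4757835/152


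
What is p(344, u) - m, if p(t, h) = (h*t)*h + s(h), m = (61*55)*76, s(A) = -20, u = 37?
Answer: 215936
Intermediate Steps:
m = 254980 (m = 3355*76 = 254980)
p(t, h) = -20 + t*h² (p(t, h) = (h*t)*h - 20 = t*h² - 20 = -20 + t*h²)
p(344, u) - m = (-20 + 344*37²) - 1*254980 = (-20 + 344*1369) - 254980 = (-20 + 470936) - 254980 = 470916 - 254980 = 215936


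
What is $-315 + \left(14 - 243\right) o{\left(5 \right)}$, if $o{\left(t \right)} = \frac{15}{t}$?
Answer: $-1002$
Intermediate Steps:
$-315 + \left(14 - 243\right) o{\left(5 \right)} = -315 + \left(14 - 243\right) \frac{15}{5} = -315 + \left(14 - 243\right) 15 \cdot \frac{1}{5} = -315 - 687 = -1002$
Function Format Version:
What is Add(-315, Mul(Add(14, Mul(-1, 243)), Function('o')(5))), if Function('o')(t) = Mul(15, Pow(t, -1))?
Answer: -1002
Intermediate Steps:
Add(-315, Mul(Add(14, Mul(-1, 243)), Function('o')(5))) = Add(-315, Mul(Add(14, Mul(-1, 243)), Mul(15, Pow(5, -1)))) = Add(-315, Mul(Add(14, -243), Mul(15, Rational(1, 5)))) = Add(-315, Mul(-229, 3)) = Add(-315, -687) = -1002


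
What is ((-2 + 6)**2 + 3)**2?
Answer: 361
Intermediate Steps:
((-2 + 6)**2 + 3)**2 = (4**2 + 3)**2 = (16 + 3)**2 = 19**2 = 361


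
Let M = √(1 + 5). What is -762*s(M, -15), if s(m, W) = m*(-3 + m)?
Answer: -4572 + 2286*√6 ≈ 1027.5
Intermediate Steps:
M = √6 ≈ 2.4495
-762*s(M, -15) = -762*√6*(-3 + √6)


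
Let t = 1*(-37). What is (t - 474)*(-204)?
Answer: 104244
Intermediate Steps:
t = -37
(t - 474)*(-204) = (-37 - 474)*(-204) = -511*(-204) = 104244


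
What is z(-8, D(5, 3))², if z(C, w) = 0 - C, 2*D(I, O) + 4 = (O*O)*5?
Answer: 64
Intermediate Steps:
D(I, O) = -2 + 5*O²/2 (D(I, O) = -2 + ((O*O)*5)/2 = -2 + (O²*5)/2 = -2 + (5*O²)/2 = -2 + 5*O²/2)
z(C, w) = -C
z(-8, D(5, 3))² = (-1*(-8))² = 8² = 64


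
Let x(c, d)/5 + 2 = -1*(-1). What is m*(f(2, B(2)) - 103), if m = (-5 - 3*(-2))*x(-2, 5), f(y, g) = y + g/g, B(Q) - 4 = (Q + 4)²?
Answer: 500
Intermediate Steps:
B(Q) = 4 + (4 + Q)² (B(Q) = 4 + (Q + 4)² = 4 + (4 + Q)²)
x(c, d) = -5 (x(c, d) = -10 + 5*(-1*(-1)) = -10 + 5*1 = -10 + 5 = -5)
f(y, g) = 1 + y (f(y, g) = y + 1 = 1 + y)
m = -5 (m = (-5 - 3*(-2))*(-5) = (-5 + 6)*(-5) = 1*(-5) = -5)
m*(f(2, B(2)) - 103) = -5*((1 + 2) - 103) = -5*(3 - 103) = -5*(-100) = 500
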